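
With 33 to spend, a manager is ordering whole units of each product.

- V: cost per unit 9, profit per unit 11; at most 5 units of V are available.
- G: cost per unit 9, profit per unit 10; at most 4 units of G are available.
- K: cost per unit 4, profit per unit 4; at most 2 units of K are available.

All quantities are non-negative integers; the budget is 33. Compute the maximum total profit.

37

2×V, 1×G, and 1×K: cost 31 ≤ 33, profit 2·11 + 1·10 + 1·4 = 36.
3×V and 1×K: cost 31 ≤ 33, profit 3·11 + 1·4 = 37.
Best is 37.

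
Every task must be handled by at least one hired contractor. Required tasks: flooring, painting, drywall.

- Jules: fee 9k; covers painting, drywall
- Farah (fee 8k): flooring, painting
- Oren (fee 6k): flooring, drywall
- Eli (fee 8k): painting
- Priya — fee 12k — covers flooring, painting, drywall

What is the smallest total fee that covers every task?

The greedy cost-per-new-task heuristic would pick Oren and Farah for 14, but a cheaper cover exists.
Priya alone covers flooring, painting, drywall — every task.
Total fee: 12.
No cover costs less than 12.

12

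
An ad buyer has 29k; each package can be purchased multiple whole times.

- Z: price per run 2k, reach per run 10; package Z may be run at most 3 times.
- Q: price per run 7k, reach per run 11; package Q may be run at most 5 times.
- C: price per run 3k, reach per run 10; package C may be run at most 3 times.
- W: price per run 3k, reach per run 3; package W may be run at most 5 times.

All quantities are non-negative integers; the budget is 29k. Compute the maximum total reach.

3×Z, 2×Q, and 3×C: price 29 ≤ 29, reach 3·10 + 2·11 + 3·10 = 82.
3×Z, 1×Q, 3×C, and 2×W: price 28 ≤ 29, reach 3·10 + 1·11 + 3·10 + 2·3 = 77.
Best is 82.

82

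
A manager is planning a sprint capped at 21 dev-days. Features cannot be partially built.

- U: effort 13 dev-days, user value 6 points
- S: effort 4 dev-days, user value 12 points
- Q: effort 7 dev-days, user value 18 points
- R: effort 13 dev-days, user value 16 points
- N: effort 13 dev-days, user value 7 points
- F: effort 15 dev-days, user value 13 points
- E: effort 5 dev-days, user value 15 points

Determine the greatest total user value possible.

Allowing fractional choices, the relaxed optimum would be about 51.2, but features are indivisible.
Q + R: effort 7 + 13 = 20 ≤ 21, user value 18 + 16 = 34.
S + Q + E: effort 4 + 7 + 5 = 16 ≤ 21, user value 12 + 18 + 15 = 45.
Q + E: effort 7 + 5 = 12 ≤ 21, user value 18 + 15 = 33.
Best is S, Q, and E with total user value 45.

45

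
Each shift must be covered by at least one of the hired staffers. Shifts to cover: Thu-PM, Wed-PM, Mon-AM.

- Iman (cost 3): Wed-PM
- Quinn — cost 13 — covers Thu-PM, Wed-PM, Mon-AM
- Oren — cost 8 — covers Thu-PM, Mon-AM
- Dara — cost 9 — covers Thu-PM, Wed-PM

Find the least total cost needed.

11

This is a weighted set-cover instance.
Choose Iman and Oren: together they cover Thu-PM, Wed-PM, Mon-AM — every shift.
Total cost: 3 + 8 = 11.
No cover costs less than 11.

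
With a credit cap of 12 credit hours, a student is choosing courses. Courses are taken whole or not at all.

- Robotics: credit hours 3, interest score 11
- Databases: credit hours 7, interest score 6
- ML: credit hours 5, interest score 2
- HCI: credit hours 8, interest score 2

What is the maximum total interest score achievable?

17

Allowing fractional choices, the relaxed optimum would be about 17.8, but courses are indivisible.
Robotics + HCI: credit hours 3 + 8 = 11 ≤ 12, interest score 11 + 2 = 13.
Robotics + Databases: credit hours 3 + 7 = 10 ≤ 12, interest score 11 + 6 = 17.
Robotics + ML: credit hours 3 + 5 = 8 ≤ 12, interest score 11 + 2 = 13.
Best is Robotics and Databases with total interest score 17.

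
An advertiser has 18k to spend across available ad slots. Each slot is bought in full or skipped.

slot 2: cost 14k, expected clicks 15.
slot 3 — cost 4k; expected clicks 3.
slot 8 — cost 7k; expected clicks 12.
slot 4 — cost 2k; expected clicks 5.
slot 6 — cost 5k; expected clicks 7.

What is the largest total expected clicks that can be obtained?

27

Take slot 3, slot 8, slot 4, and slot 6: cost 4 + 7 + 2 + 5 = 18 ≤ 18, expected clicks 3 + 12 + 5 + 7 = 27.
No other feasible combination does better.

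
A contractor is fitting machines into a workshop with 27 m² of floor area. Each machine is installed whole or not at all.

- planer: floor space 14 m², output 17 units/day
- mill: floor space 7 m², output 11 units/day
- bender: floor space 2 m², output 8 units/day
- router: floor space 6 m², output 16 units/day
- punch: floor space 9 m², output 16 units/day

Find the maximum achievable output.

Allowing fractional choices, the relaxed optimum would be about 54.6, but machines are indivisible.
mill + router + punch: floor space 7 + 6 + 9 = 22 ≤ 27, output 11 + 16 + 16 = 43.
mill + bender + router + punch: floor space 7 + 2 + 6 + 9 = 24 ≤ 27, output 11 + 8 + 16 + 16 = 51.
planer + mill + router: floor space 14 + 7 + 6 = 27 ≤ 27, output 17 + 11 + 16 = 44.
Best is mill, bender, router, and punch with total output 51.

51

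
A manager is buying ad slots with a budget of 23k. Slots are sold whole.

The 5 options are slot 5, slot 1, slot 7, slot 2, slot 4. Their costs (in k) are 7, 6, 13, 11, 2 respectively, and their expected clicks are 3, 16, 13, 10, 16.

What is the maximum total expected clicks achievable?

45

Take slot 1, slot 7, and slot 4: cost 6 + 13 + 2 = 21 ≤ 23, expected clicks 16 + 13 + 16 = 45.
No other feasible combination does better.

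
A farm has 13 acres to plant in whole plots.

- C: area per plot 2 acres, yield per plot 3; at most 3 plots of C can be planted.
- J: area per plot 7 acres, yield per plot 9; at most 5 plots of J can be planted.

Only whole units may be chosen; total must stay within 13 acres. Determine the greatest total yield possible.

18

3×C and 1×J: area 13 ≤ 13, yield 3·3 + 1·9 = 18.
2×C and 1×J: area 11 ≤ 13, yield 2·3 + 1·9 = 15.
Best is 18.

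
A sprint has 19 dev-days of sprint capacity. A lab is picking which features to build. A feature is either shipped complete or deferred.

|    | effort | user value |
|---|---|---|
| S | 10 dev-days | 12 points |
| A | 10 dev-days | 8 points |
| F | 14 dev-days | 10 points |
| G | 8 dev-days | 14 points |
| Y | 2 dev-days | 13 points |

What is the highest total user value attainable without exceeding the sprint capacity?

27

Allowing fractional choices, the relaxed optimum would be about 37.8, but features are indivisible.
S + Y: effort 10 + 2 = 12 ≤ 19, user value 12 + 13 = 25.
G + Y: effort 8 + 2 = 10 ≤ 19, user value 14 + 13 = 27.
S + G: effort 10 + 8 = 18 ≤ 19, user value 12 + 14 = 26.
Best is G and Y with total user value 27.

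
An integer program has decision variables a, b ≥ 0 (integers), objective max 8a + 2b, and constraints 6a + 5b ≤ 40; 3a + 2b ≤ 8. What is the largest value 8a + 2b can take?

18

(a,b)=(2,1) is feasible, giving 18.
(a,b)=(2,0) is feasible, giving 16.
(a,b)=(1,2) is feasible, giving 12.
Maximum is 18 at (a,b)=(2,1).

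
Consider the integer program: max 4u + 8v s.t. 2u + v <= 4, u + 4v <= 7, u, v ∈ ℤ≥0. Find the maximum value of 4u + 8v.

(u,v)=(1,1): 2·1+1·1=3≤4, 1·1+4·1=5≤7, objective 12.
(u,v)=(0,1): 2·0+1·1=1≤4, 1·0+4·1=4≤7, objective 8.
(u,v)=(2,0): 2·2+1·0=4≤4, 1·2+4·0=2≤7, objective 8.
(u,v)=(1,0): 2·1+1·0=2≤4, 1·1+4·0=1≤7, objective 4.
Maximum is 12 at (u,v)=(1,1).

12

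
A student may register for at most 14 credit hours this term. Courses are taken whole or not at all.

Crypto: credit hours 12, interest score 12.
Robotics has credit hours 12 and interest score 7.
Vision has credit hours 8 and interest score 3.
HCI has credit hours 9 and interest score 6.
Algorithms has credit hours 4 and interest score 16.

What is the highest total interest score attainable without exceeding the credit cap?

22

Allowing fractional choices, the relaxed optimum would be about 26.0, but courses are indivisible.
Vision + Algorithms: credit hours 8 + 4 = 12 ≤ 14, interest score 3 + 16 = 19.
HCI + Algorithms: credit hours 9 + 4 = 13 ≤ 14, interest score 6 + 16 = 22.
Algorithms: credit hours 4 ≤ 14, interest score 16.
Best is HCI and Algorithms with total interest score 22.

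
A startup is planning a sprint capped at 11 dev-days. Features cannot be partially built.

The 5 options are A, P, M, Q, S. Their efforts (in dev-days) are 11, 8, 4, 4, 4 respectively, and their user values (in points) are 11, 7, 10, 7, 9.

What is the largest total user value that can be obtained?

Allowing fractional choices, the relaxed optimum would be about 24.2, but features are indivisible.
M + Q: effort 4 + 4 = 8 ≤ 11, user value 10 + 7 = 17.
M + S: effort 4 + 4 = 8 ≤ 11, user value 10 + 9 = 19.
Best is M and S with total user value 19.

19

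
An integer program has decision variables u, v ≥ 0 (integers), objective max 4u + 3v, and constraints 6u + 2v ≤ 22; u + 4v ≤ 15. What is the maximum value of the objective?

Relaxing integrality, the LP optimum is 19.82 at (u,v) = (2.64, 3.09), which is not an integer point.
(u,v)=(3,2): 6·3+2·2=22≤22, 1·3+4·2=11≤15, objective 18.
(u,v)=(2,3): 6·2+2·3=18≤22, 1·2+4·3=14≤15, objective 17.
(u,v)=(3,1): 6·3+2·1=20≤22, 1·3+4·1=7≤15, objective 15.
The best lattice point is (3,2), giving 18.

18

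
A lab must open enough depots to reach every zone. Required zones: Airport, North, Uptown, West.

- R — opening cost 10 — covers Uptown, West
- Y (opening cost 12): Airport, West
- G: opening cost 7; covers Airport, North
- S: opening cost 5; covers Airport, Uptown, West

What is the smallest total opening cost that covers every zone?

This is a weighted set-cover instance.
Choose G and S: together they cover Airport, North, Uptown, West — every zone.
Total opening cost: 7 + 5 = 12.
No cover costs less than 12.

12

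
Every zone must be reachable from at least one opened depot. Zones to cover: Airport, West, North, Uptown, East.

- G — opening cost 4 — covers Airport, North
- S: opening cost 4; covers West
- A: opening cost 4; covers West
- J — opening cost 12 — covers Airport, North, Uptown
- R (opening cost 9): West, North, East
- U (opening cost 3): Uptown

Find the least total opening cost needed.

The greedy cost-per-new-zone heuristic would pick G, U, S, and R for 20, but a cheaper cover exists.
Choose G, R, and U: together they cover Airport, West, North, Uptown, East — every zone.
Total opening cost: 4 + 9 + 3 = 16.
No cover costs less than 16.

16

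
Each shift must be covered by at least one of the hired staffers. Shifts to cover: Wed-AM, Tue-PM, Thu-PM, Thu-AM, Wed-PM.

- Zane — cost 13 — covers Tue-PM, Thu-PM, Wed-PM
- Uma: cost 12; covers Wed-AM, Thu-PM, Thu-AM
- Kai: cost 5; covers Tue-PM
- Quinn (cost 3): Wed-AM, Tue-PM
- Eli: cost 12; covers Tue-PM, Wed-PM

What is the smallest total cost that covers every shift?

This is an integer covering problem.
Choose Uma and Eli: together they cover Wed-AM, Tue-PM, Thu-PM, Thu-AM, Wed-PM — every shift.
Total cost: 12 + 12 = 24.

24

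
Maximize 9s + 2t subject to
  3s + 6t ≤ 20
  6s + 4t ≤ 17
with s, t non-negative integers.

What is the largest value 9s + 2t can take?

20

The continuous relaxation peaks at (2.83, 0) with value 25.50; rounding to a feasible lattice point costs some objective.
(s,t)=(2,1) is feasible, giving 20.
(s,t)=(2,0) is feasible, giving 18.
Maximum is 20 at (s,t)=(2,1).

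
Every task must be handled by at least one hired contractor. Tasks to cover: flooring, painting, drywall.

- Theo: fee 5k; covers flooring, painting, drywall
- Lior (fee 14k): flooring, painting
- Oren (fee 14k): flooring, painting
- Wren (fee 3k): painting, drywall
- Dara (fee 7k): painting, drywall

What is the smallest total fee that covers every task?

The greedy cost-per-new-task heuristic would pick Wren and Theo for 8, but a cheaper cover exists.
Theo alone covers flooring, painting, drywall — every task.
Total fee: 5.
No cover costs less than 5.

5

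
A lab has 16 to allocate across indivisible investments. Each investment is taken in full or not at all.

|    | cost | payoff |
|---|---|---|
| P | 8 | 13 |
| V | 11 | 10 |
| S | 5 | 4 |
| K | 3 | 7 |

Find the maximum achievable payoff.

Take P, S, and K: cost 8 + 5 + 3 = 16 ≤ 16, payoff 13 + 4 + 7 = 24.
No other feasible combination does better.

24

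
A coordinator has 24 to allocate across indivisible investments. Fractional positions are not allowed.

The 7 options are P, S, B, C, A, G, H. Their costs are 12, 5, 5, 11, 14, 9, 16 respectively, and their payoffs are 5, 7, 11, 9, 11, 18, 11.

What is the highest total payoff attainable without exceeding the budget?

S + B + G: cost 5 + 5 + 9 = 19 ≤ 24, payoff 7 + 11 + 18 = 36.
A + G: cost 14 + 9 = 23 ≤ 24, payoff 11 + 18 = 29.
B + G: cost 5 + 9 = 14 ≤ 24, payoff 11 + 18 = 29.
Best is S, B, and G with total payoff 36.

36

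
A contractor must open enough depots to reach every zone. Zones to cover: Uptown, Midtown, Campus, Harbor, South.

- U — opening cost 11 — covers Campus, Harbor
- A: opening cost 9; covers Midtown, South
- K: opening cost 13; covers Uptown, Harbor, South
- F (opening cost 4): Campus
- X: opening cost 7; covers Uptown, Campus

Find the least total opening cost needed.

This is an integer covering problem.
The greedy cost-per-new-zone heuristic would pick X, A, and U for 27, but a cheaper cover exists.
Choose A, K, and F: together they cover Uptown, Midtown, Campus, Harbor, South — every zone.
Total opening cost: 9 + 13 + 4 = 26.
No cover costs less than 26.

26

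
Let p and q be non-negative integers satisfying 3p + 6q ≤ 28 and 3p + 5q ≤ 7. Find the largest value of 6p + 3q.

12

Relaxing integrality, the LP optimum is 14.00 at (p,q) = (2.33, 0), which is not an integer point.
(p,q)=(2,0): 3·2+6·0=6≤28, 3·2+5·0=6≤7, objective 12.
(p,q)=(1,0): 3·1+6·0=3≤28, 3·1+5·0=3≤7, objective 6.
No feasible integer point exceeds 12.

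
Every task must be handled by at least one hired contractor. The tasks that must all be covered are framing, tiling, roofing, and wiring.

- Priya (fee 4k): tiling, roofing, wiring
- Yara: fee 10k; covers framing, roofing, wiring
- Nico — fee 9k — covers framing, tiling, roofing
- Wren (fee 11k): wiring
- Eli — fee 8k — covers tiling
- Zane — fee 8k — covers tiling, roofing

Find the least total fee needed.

Choose Priya and Nico: together they cover framing, tiling, roofing, wiring — every task.
Total fee: 4 + 9 = 13.
No cover costs less than 13.

13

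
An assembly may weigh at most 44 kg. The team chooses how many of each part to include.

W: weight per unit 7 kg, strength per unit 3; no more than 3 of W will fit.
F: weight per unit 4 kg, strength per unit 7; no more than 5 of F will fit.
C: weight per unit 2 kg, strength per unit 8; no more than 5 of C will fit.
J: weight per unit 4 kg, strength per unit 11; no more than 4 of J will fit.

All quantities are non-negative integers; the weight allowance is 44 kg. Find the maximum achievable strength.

112

4×F, 5×C, and 4×J: weight 42 ≤ 44, strength 4·7 + 5·8 + 4·11 = 112.
5×F, 4×C, and 4×J: weight 44 ≤ 44, strength 5·7 + 4·8 + 4·11 = 111.
Best is 112.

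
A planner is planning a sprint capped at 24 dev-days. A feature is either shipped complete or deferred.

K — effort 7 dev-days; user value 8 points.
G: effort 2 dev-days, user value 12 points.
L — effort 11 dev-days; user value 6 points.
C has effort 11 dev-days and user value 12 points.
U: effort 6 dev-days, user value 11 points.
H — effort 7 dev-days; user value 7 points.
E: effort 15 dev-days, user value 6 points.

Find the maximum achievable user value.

38

Take K, G, U, and H: effort 7 + 2 + 6 + 7 = 22 ≤ 24, user value 8 + 12 + 11 + 7 = 38.
No other feasible combination does better.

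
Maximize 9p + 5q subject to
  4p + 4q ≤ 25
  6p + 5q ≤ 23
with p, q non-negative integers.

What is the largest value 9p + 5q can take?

(p,q)=(3,1): 4·3+4·1=16≤25, 6·3+5·1=23≤23, objective 32.
(p,q)=(2,2): 4·2+4·2=16≤25, 6·2+5·2=22≤23, objective 28.
(p,q)=(3,0): 4·3+4·0=12≤25, 6·3+5·0=18≤23, objective 27.
No feasible integer point exceeds 32.

32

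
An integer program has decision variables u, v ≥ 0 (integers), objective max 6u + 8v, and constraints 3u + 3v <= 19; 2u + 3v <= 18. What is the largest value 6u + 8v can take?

(u,v)=(0,6) is feasible, giving 48.
(u,v)=(1,5) is feasible, giving 46.
(u,v)=(2,4) is feasible, giving 44.
No feasible integer point exceeds 48.

48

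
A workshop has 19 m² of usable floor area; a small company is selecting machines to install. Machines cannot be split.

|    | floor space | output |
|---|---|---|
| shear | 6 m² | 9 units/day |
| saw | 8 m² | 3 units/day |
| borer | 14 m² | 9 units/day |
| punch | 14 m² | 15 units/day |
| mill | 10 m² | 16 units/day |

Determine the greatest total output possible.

saw + mill: floor space 8 + 10 = 18 ≤ 19, output 3 + 16 = 19.
mill: floor space 10 ≤ 19, output 16.
shear + mill: floor space 6 + 10 = 16 ≤ 19, output 9 + 16 = 25.
Best is shear and mill with total output 25.

25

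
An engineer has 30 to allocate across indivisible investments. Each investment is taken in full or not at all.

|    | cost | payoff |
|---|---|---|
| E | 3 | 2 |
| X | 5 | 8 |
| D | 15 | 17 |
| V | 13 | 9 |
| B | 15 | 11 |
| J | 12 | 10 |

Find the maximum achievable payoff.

E + D + J: cost 3 + 15 + 12 = 30 ≤ 30, payoff 2 + 17 + 10 = 29.
D + B: cost 15 + 15 = 30 ≤ 30, payoff 17 + 11 = 28.
Best is E, D, and J with total payoff 29.

29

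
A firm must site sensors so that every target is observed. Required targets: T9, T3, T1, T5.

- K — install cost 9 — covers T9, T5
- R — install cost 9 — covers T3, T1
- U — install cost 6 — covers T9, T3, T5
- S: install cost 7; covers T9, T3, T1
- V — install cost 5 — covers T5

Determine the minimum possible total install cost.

12

Choose S and V: together they cover T9, T3, T1, T5 — every target.
Total install cost: 7 + 5 = 12.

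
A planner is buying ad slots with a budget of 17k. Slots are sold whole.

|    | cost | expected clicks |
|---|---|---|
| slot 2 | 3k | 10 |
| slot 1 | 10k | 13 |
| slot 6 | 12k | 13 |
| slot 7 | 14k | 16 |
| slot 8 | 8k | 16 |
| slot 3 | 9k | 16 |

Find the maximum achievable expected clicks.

Allowing fractional choices, the relaxed optimum would be about 36.7, but ad slots are indivisible.
slot 2 + slot 8: cost 3 + 8 = 11 ≤ 17, expected clicks 10 + 16 = 26.
slot 2 + slot 3: cost 3 + 9 = 12 ≤ 17, expected clicks 10 + 16 = 26.
slot 8 + slot 3: cost 8 + 9 = 17 ≤ 17, expected clicks 16 + 16 = 32.
Best is slot 8 and slot 3 with total expected clicks 32.

32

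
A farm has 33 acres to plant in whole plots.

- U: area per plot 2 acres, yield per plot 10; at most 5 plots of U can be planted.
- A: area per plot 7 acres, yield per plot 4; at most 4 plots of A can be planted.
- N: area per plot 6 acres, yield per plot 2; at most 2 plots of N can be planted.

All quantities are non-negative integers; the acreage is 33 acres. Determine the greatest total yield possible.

5×U, 2×A, and 1×N: area 30 ≤ 33, yield 5·10 + 2·4 + 1·2 = 60.
5×U and 3×A: area 31 ≤ 33, yield 5·10 + 3·4 = 62.
Best is 62.

62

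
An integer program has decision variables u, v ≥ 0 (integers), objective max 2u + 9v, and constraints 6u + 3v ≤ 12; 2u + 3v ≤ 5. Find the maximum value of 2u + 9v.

11

Relaxing integrality, the LP optimum is 15.00 at (u,v) = (0, 1.67), which is not an integer point.
(u,v)=(1,1): 6·1+3·1=9≤12, 2·1+3·1=5≤5, objective 11.
(u,v)=(0,1): 6·0+3·1=3≤12, 2·0+3·1=3≤5, objective 9.
(u,v)=(2,0): 6·2+3·0=12≤12, 2·2+3·0=4≤5, objective 4.
Maximum is 11 at (u,v)=(1,1).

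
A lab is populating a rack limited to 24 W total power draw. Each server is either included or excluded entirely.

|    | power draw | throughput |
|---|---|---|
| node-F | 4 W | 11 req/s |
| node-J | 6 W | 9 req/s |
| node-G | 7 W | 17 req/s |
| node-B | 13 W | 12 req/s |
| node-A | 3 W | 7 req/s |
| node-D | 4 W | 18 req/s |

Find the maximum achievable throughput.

This is a 0-1 knapsack instance.
node-F + node-J + node-G + node-A + node-D: power draw 4 + 6 + 7 + 3 + 4 = 24 ≤ 24, throughput 11 + 9 + 17 + 7 + 18 = 62.
node-F + node-G + node-A + node-D: power draw 4 + 7 + 3 + 4 = 18 ≤ 24, throughput 11 + 17 + 7 + 18 = 53.
node-F + node-J + node-G + node-D: power draw 4 + 6 + 7 + 4 = 21 ≤ 24, throughput 11 + 9 + 17 + 18 = 55.
Best is node-F, node-J, node-G, node-A, and node-D with total throughput 62.

62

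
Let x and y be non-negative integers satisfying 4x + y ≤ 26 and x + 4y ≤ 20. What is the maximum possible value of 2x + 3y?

(x,y)=(4,4): 4·4+1·4=20≤26, 1·4+4·4=20≤20, objective 20.
(x,y)=(5,3): 4·5+1·3=23≤26, 1·5+4·3=17≤20, objective 19.
(x,y)=(6,2): 4·6+1·2=26≤26, 1·6+4·2=14≤20, objective 18.
Maximum is 20 at (x,y)=(4,4).

20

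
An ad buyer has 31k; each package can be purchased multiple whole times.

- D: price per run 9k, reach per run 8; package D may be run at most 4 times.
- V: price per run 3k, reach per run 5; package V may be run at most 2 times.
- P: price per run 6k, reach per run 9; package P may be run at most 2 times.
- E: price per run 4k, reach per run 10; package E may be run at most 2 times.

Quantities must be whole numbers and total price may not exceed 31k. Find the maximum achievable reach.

This is a bounded integer knapsack.
2×V, 2×P, and 2×E: price 26 ≤ 31, reach 2·5 + 2·9 + 2·10 = 48.
1×D, 2×V, 1×P, and 2×E: price 29 ≤ 31, reach 1·8 + 2·5 + 1·9 + 2·10 = 47.
Best is 48.

48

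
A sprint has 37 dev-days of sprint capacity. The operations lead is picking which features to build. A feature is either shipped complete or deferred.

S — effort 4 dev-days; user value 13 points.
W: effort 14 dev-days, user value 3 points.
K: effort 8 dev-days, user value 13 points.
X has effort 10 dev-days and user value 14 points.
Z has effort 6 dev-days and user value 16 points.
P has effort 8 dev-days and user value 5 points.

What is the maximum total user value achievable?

61

Treat it as a binary knapsack problem.
Allowing fractional choices, the relaxed optimum would be about 61.2, but features are indivisible.
S + X + Z + P: effort 4 + 10 + 6 + 8 = 28 ≤ 37, user value 13 + 14 + 16 + 5 = 48.
S + K + X + Z + P: effort 4 + 8 + 10 + 6 + 8 = 36 ≤ 37, user value 13 + 13 + 14 + 16 + 5 = 61.
S + K + X + Z: effort 4 + 8 + 10 + 6 = 28 ≤ 37, user value 13 + 13 + 14 + 16 = 56.
Best is S, K, X, Z, and P with total user value 61.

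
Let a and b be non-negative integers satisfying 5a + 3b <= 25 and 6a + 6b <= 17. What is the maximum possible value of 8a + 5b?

Relaxing integrality, the LP optimum is 22.67 at (a,b) = (2.83, 0), which is not an integer point.
(a,b)=(2,0): 5·2+3·0=10≤25, 6·2+6·0=12≤17, objective 16.
(a,b)=(1,1): 5·1+3·1=8≤25, 6·1+6·1=12≤17, objective 13.
(a,b)=(1,0): 5·1+3·0=5≤25, 6·1+6·0=6≤17, objective 8.
Maximum is 16 at (a,b)=(2,0).

16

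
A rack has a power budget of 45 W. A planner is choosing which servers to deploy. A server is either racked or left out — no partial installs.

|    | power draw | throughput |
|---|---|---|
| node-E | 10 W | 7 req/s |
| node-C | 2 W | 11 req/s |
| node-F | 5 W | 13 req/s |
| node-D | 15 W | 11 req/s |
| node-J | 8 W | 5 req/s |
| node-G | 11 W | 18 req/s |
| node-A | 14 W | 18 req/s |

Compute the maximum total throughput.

node-C + node-F + node-J + node-G + node-A: power draw 2 + 5 + 8 + 11 + 14 = 40 ≤ 45, throughput 11 + 13 + 5 + 18 + 18 = 65.
node-E + node-C + node-F + node-G + node-A: power draw 10 + 2 + 5 + 11 + 14 = 42 ≤ 45, throughput 7 + 11 + 13 + 18 + 18 = 67.
node-C + node-F + node-G + node-A: power draw 2 + 5 + 11 + 14 = 32 ≤ 45, throughput 11 + 13 + 18 + 18 = 60.
Best is node-E, node-C, node-F, node-G, and node-A with total throughput 67.

67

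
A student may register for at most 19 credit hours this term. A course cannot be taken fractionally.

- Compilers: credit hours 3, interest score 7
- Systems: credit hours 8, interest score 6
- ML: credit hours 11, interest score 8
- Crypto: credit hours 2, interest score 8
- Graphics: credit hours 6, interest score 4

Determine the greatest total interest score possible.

25

Treat it as a binary knapsack problem.
Take Compilers, Systems, Crypto, and Graphics: credit hours 3 + 8 + 2 + 6 = 19 ≤ 19, interest score 7 + 6 + 8 + 4 = 25.
No other feasible combination does better.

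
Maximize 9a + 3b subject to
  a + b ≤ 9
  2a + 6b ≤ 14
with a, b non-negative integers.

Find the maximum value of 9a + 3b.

63

(a,b)=(7,0): 1·7+1·0=7≤9, 2·7+6·0=14≤14, objective 63.
(a,b)=(6,0): 1·6+1·0=6≤9, 2·6+6·0=12≤14, objective 54.
The best lattice point is (7,0), giving 63.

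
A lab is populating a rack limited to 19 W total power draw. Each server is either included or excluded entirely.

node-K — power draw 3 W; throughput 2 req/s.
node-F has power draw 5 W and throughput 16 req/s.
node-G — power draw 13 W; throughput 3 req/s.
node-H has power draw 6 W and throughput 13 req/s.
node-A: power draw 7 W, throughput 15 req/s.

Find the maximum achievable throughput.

44

Take node-F, node-H, and node-A: power draw 5 + 6 + 7 = 18 ≤ 19, throughput 16 + 13 + 15 = 44.
No other feasible combination does better.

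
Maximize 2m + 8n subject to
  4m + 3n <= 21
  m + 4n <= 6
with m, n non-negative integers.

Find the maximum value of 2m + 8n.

(m,n)=(2,1) is feasible, giving 12.
(m,n)=(1,1) is feasible, giving 10.
(m,n)=(3,0) is feasible, giving 6.
Maximum is 12 at (m,n)=(2,1).

12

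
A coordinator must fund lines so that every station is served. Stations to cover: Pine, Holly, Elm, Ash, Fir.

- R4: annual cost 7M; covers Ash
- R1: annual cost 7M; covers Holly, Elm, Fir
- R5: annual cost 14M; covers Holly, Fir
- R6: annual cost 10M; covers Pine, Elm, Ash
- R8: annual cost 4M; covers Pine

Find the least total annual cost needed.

17

This is an integer covering problem.
Choose R1 and R6: together they cover Pine, Holly, Elm, Ash, Fir — every station.
Total annual cost: 7 + 10 = 17.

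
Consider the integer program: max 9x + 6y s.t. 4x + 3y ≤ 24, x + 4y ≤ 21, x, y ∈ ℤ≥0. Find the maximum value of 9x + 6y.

54

(x,y)=(6,0): 4·6+3·0=24≤24, 1·6+4·0=6≤21, objective 54.
(x,y)=(5,1): 4·5+3·1=23≤24, 1·5+4·1=9≤21, objective 51.
(x,y)=(5,0): 4·5+3·0=20≤24, 1·5+4·0=5≤21, objective 45.
No feasible integer point exceeds 54.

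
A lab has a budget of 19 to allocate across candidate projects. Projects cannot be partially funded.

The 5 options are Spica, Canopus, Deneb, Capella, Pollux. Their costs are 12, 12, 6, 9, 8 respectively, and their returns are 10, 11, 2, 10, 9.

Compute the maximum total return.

19

This is a 0-1 knapsack instance.
Canopus + Deneb: cost 12 + 6 = 18 ≤ 19, return 11 + 2 = 13.
Deneb + Capella: cost 6 + 9 = 15 ≤ 19, return 2 + 10 = 12.
Capella + Pollux: cost 9 + 8 = 17 ≤ 19, return 10 + 9 = 19.
Best is Capella and Pollux with total return 19.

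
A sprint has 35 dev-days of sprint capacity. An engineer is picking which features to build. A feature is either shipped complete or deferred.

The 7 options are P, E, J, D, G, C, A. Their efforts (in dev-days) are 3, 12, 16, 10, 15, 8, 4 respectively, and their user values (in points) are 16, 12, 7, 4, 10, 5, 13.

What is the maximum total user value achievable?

This is a 0-1 knapsack instance.
Allowing fractional choices, the relaxed optimum would be about 51.6, but features are indivisible.
P + E + G + A: effort 3 + 12 + 15 + 4 = 34 ≤ 35, user value 16 + 12 + 10 + 13 = 51.
P + E + C + A: effort 3 + 12 + 8 + 4 = 27 ≤ 35, user value 16 + 12 + 5 + 13 = 46.
P + E + J + A: effort 3 + 12 + 16 + 4 = 35 ≤ 35, user value 16 + 12 + 7 + 13 = 48.
Best is P, E, G, and A with total user value 51.

51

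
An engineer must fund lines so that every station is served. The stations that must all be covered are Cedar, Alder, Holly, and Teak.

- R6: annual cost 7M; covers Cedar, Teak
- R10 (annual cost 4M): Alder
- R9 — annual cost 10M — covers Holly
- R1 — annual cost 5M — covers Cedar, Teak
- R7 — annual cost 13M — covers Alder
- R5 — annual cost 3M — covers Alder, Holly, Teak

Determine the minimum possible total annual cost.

8

Choose R1 and R5: together they cover Cedar, Alder, Holly, Teak — every station.
Total annual cost: 5 + 3 = 8.
No cover costs less than 8.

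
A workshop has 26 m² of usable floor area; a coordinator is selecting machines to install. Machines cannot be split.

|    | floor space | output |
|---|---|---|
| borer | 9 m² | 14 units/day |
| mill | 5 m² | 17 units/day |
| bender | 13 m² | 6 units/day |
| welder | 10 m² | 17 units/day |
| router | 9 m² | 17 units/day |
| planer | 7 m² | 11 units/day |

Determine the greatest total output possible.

This is an integer program with binary decision variables.
mill + welder + router: floor space 5 + 10 + 9 = 24 ≤ 26, output 17 + 17 + 17 = 51.
borer + mill + welder: floor space 9 + 5 + 10 = 24 ≤ 26, output 14 + 17 + 17 = 48.
borer + mill + router: floor space 9 + 5 + 9 = 23 ≤ 26, output 14 + 17 + 17 = 48.
Best is mill, welder, and router with total output 51.

51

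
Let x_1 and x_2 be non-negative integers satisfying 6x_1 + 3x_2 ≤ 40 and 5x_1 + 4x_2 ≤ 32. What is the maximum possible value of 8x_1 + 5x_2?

(x_1,x_2)=(6,0): 6·6+3·0=36≤40, 5·6+4·0=30≤32, objective 48.
(x_1,x_2)=(5,1): 6·5+3·1=33≤40, 5·5+4·1=29≤32, objective 45.
(x_1,x_2)=(5,0): 6·5+3·0=30≤40, 5·5+4·0=25≤32, objective 40.
No feasible integer point exceeds 48.

48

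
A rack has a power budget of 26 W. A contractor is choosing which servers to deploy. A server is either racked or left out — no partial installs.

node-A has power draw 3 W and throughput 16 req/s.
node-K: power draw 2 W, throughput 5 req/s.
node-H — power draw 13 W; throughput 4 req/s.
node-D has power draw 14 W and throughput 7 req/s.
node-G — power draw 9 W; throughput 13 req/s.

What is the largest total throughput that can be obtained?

This is a 0-1 knapsack instance.
node-A + node-K + node-G: power draw 3 + 2 + 9 = 14 ≤ 26, throughput 16 + 5 + 13 = 34.
node-A + node-D + node-G: power draw 3 + 14 + 9 = 26 ≤ 26, throughput 16 + 7 + 13 = 36.
node-A + node-H + node-G: power draw 3 + 13 + 9 = 25 ≤ 26, throughput 16 + 4 + 13 = 33.
Best is node-A, node-D, and node-G with total throughput 36.

36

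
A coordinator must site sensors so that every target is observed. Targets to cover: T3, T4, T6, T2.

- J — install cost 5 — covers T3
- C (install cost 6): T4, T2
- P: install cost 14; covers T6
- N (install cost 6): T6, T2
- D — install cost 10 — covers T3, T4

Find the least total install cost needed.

16

This is a weighted set-cover instance.
The greedy cost-per-new-target heuristic would pick C, J, and N for 17, but a cheaper cover exists.
Choose N and D: together they cover T3, T4, T6, T2 — every target.
Total install cost: 6 + 10 = 16.
No cover costs less than 16.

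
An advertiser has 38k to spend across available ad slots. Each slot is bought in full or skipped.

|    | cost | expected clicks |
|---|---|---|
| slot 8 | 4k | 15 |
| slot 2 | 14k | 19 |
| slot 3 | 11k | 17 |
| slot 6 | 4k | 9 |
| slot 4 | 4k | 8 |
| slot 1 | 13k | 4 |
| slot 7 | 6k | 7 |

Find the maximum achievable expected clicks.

slot 8 + slot 2 + slot 3 + slot 4: cost 4 + 14 + 11 + 4 = 33 ≤ 38, expected clicks 15 + 19 + 17 + 8 = 59.
slot 8 + slot 2 + slot 3 + slot 6 + slot 4: cost 4 + 14 + 11 + 4 + 4 = 37 ≤ 38, expected clicks 15 + 19 + 17 + 9 + 8 = 68.
slot 8 + slot 2 + slot 3 + slot 6: cost 4 + 14 + 11 + 4 = 33 ≤ 38, expected clicks 15 + 19 + 17 + 9 = 60.
Best is slot 8, slot 2, slot 3, slot 6, and slot 4 with total expected clicks 68.

68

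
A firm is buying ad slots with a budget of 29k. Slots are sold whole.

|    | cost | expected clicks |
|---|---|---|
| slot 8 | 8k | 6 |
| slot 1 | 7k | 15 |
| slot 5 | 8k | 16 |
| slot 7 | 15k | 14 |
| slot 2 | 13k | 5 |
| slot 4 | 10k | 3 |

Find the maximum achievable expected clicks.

Take slot 8, slot 1, and slot 5: cost 8 + 7 + 8 = 23 ≤ 29, expected clicks 6 + 15 + 16 = 37.
No other feasible combination does better.

37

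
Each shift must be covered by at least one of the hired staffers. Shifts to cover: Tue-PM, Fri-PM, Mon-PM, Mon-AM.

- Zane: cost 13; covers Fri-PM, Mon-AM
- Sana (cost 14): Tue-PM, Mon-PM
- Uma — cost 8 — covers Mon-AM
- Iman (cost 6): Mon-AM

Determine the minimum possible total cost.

27

This is a weighted set-cover instance.
Choose Zane and Sana: together they cover Tue-PM, Fri-PM, Mon-PM, Mon-AM — every shift.
Total cost: 13 + 14 = 27.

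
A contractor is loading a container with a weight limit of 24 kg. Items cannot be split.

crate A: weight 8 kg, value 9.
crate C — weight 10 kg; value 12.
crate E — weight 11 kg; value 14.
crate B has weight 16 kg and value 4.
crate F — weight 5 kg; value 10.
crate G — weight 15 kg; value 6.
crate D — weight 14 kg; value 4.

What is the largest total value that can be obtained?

33

Treat it as a binary knapsack problem.
crate A + crate E + crate F: weight 8 + 11 + 5 = 24 ≤ 24, value 9 + 14 + 10 = 33.
crate A + crate C + crate F: weight 8 + 10 + 5 = 23 ≤ 24, value 9 + 12 + 10 = 31.
Best is crate A, crate E, and crate F with total value 33.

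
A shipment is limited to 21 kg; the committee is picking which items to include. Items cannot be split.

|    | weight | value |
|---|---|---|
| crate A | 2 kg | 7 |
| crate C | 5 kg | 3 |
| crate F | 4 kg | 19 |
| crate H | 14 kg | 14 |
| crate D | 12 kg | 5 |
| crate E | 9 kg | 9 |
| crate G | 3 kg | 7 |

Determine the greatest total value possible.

42

Allowing fractional choices, the relaxed optimum would be about 45.0, but items are indivisible.
crate A + crate F + crate H: weight 2 + 4 + 14 = 20 ≤ 21, value 7 + 19 + 14 = 40.
crate F + crate H + crate G: weight 4 + 14 + 3 = 21 ≤ 21, value 19 + 14 + 7 = 40.
crate A + crate F + crate E + crate G: weight 2 + 4 + 9 + 3 = 18 ≤ 21, value 7 + 19 + 9 + 7 = 42.
Best is crate A, crate F, crate E, and crate G with total value 42.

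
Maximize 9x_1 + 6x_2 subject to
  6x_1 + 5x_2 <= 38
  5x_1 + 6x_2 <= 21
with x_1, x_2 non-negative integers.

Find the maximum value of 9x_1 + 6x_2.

36

(x_1,x_2)=(4,0) is feasible, giving 36.
(x_1,x_2)=(3,1) is feasible, giving 33.
Maximum is 36 at (x_1,x_2)=(4,0).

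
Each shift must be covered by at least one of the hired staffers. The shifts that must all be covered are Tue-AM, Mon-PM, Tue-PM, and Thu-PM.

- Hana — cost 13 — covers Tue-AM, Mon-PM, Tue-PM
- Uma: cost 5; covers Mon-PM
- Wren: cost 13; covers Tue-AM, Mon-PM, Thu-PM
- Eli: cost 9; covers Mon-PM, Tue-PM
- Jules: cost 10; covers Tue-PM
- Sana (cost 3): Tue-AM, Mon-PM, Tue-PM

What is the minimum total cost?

16

This is an integer covering problem.
Choose Wren and Sana: together they cover Tue-AM, Mon-PM, Tue-PM, Thu-PM — every shift.
Total cost: 13 + 3 = 16.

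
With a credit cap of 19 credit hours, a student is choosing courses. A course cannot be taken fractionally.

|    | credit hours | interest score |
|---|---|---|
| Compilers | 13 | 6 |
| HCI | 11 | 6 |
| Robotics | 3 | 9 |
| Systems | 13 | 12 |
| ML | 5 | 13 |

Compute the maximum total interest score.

28

Systems + ML: credit hours 13 + 5 = 18 ≤ 19, interest score 12 + 13 = 25.
Robotics + ML: credit hours 3 + 5 = 8 ≤ 19, interest score 9 + 13 = 22.
HCI + Robotics + ML: credit hours 11 + 3 + 5 = 19 ≤ 19, interest score 6 + 9 + 13 = 28.
Best is HCI, Robotics, and ML with total interest score 28.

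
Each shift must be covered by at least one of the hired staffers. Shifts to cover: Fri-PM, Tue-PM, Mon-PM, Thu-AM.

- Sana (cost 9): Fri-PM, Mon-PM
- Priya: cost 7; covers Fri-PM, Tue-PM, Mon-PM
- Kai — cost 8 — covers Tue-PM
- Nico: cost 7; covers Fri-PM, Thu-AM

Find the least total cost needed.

14

Choose Priya and Nico: together they cover Fri-PM, Tue-PM, Mon-PM, Thu-AM — every shift.
Total cost: 7 + 7 = 14.
No cover costs less than 14.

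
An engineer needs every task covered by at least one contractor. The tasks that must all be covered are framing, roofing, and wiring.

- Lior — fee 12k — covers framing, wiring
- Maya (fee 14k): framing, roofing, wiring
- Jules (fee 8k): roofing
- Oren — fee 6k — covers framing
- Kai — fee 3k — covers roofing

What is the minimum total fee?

14

The greedy cost-per-new-task heuristic would pick Kai and Lior for 15, but a cheaper cover exists.
Maya alone covers framing, roofing, wiring — every task.
Total fee: 14.
No cover costs less than 14.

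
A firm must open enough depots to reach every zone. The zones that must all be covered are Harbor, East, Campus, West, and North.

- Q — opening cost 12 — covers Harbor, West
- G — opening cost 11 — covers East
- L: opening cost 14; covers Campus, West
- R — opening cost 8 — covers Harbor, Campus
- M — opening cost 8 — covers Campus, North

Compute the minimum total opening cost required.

The greedy cost-per-new-zone heuristic would pick R, M, G, and Q for 39, but a cheaper cover exists.
Choose Q, G, and M: together they cover Harbor, East, Campus, West, North — every zone.
Total opening cost: 12 + 11 + 8 = 31.
No cover costs less than 31.

31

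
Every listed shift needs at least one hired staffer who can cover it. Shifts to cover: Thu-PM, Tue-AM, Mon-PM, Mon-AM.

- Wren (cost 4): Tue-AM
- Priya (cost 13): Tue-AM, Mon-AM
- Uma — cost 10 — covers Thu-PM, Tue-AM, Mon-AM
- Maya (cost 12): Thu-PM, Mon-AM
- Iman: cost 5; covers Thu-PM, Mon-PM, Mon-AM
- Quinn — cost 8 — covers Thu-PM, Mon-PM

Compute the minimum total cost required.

9

Choose Wren and Iman: together they cover Thu-PM, Tue-AM, Mon-PM, Mon-AM — every shift.
Total cost: 4 + 5 = 9.
No cover costs less than 9.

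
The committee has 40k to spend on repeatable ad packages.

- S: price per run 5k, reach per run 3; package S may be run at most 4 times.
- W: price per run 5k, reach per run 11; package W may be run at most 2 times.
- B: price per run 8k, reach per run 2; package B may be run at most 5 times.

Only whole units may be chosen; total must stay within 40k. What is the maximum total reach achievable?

36

Take 4×S, 2×W, and 1×B: price 38 ≤ 40, reach 4·3 + 2·11 + 1·2 = 36.
W has the best ratio (11/5) and is taken to its limit of 2; remaining capacity is filled optimally with the others.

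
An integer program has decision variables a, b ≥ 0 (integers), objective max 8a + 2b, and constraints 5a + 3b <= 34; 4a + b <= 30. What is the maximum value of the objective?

50

The continuous relaxation peaks at (6.8, 0) with value 54.40; rounding to a feasible lattice point costs some objective.
(a,b)=(6,1): 5·6+3·1=33≤34, 4·6+1·1=25≤30, objective 50.
(a,b)=(6,0): 5·6+3·0=30≤34, 4·6+1·0=24≤30, objective 48.
The best lattice point is (6,1), giving 50.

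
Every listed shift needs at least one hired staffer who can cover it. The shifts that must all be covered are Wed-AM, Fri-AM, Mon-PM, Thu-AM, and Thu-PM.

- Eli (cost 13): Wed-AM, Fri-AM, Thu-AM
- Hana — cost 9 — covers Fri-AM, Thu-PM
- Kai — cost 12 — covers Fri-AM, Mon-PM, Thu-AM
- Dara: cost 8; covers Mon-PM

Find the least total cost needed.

The greedy cost-per-new-shift heuristic would pick Kai, Hana, and Eli for 34, but a cheaper cover exists.
Choose Eli, Hana, and Dara: together they cover Wed-AM, Fri-AM, Mon-PM, Thu-AM, Thu-PM — every shift.
Total cost: 13 + 9 + 8 = 30.
No cover costs less than 30.

30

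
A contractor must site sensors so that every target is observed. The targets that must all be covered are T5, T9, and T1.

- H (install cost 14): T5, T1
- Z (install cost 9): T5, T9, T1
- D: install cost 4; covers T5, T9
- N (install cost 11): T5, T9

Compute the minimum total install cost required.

The greedy cost-per-new-target heuristic would pick D and Z for 13, but a cheaper cover exists.
Z alone covers T5, T9, T1 — every target.
Total install cost: 9.
No cover costs less than 9.

9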